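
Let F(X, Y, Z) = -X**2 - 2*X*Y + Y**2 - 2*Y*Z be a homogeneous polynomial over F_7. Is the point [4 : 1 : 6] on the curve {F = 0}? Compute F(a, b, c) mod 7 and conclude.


F(4,1,6) ≡ 0 (mod 7); P is on the curve.

Evaluate F(4, 1, 6) term-by-term (mod 7).
  -X**2 ↦ -1·16·1·1 = -16
  -2*X*Y ↦ -2·4·1·1 = -8
  Y**2 ↦ 1·1·1·1 = 1
  -2*Y*Z ↦ -2·1·1·6 = -12
Sum: F(4, 1, 6) = (-16) + (-8) + (1) + (-12) = -35.
Reducing mod 7: -35 ≡ 0 (mod 7).
Since F(a, b, c) ≡ 0 (mod 7), P lies on the curve.


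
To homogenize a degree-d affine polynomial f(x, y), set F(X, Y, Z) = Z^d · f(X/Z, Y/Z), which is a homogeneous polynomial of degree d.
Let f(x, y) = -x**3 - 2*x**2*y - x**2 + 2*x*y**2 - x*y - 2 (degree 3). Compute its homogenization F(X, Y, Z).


F(X, Y, Z) = -X**3 - 2*X**2*Y - X**2*Z + 2*X*Y**2 - X*Y*Z - 2*Z**3

deg(f) = 3.
Substitute x = X/Z, y = Y/Z into f, then multiply by Z^3.
  monomial -1·x^3·y^0 ↦ -1·X^3·Y^0·Z^0.
  monomial -2·x^2·y^1 ↦ -2·X^2·Y^1·Z^0.
  monomial -1·x^2·y^0 ↦ -1·X^2·Y^0·Z^1.
  monomial 2·x^1·y^2 ↦ 2·X^1·Y^2·Z^0.
  monomial -1·x^1·y^1 ↦ -1·X^1·Y^1·Z^1.
  monomial -2·x^0·y^0 ↦ -2·X^0·Y^0·Z^3.
Collecting: F(X, Y, Z) = -X**3 - 2*X**2*Y - X**2*Z + 2*X*Y**2 - X*Y*Z - 2*Z**3.


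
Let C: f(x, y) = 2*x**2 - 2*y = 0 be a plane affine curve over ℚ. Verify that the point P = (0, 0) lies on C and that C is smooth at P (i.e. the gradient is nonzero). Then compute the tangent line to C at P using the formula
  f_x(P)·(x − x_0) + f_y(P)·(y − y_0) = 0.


Tangent line at P: -2*y = 0.

Step 1: f(0, 0) = 0, so P lies on C.
Step 2: partial derivatives
  f_x(x, y) = 4*x, f_y(x, y) = -2.
  f_x(P) = 0, f_y(P) = -2 (gradient nonzero, so P is smooth).
Step 3: tangent line at P: 0·(x − 0) + -2·(y − 0) = 0.
Expanding: -2*y = 0.


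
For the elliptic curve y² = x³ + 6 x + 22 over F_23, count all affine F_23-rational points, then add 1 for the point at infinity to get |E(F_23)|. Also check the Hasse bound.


Affine points = {(1, 11), (1, 12), (4, 8), (4, 15), (5, 4), (5, 19), (7, 4), (7, 19), (9, 0), (10, 1), (10, 22), (11, 4), (11, 19), (17, 0), (19, 7), (19, 16), (20, 0), (21, 5), (21, 18)}; affine count = 19; |E(F_23)| = 20.

Discriminant check: Δ ∝ 4a³ + 27b² = 4·6³ + 27·22² = 4·216 + 27·484 ≡ 17 (mod 23). Nonzero ⇒ E is nonsingular.
For each x ∈ F_23, compute rhs = x³ + 6·x + 22 mod 23, then count y ∈ F_23 with y² ≡ rhs.
  x = 0: rhs = 22, matching y values: none (0 points).
  x = 1: rhs = 6, matching y values: 11, 12 (2 points).
  x = 2: rhs = 19, matching y values: none (0 points).
  x = 3: rhs = 21, matching y values: none (0 points).
  x = 4: rhs = 18, matching y values: 8, 15 (2 points).
  x = 5: rhs = 16, matching y values: 4, 19 (2 points).
  x = 6: rhs = 21, matching y values: none (0 points).
  x = 7: rhs = 16, matching y values: 4, 19 (2 points).
  x = 8: rhs = 7, matching y values: none (0 points).
  x = 9: rhs = 0, matching y values: 0 (1 points).
  x = 10: rhs = 1, matching y values: 1, 22 (2 points).
  x = 11: rhs = 16, matching y values: 4, 19 (2 points).
  x = 12: rhs = 5, matching y values: none (0 points).
  x = 13: rhs = 20, matching y values: none (0 points).
  x = 14: rhs = 21, matching y values: none (0 points).
  x = 15: rhs = 14, matching y values: none (0 points).
  x = 16: rhs = 5, matching y values: none (0 points).
  x = 17: rhs = 0, matching y values: 0 (1 points).
  x = 18: rhs = 5, matching y values: none (0 points).
  x = 19: rhs = 3, matching y values: 7, 16 (2 points).
  x = 20: rhs = 0, matching y values: 0 (1 points).
  x = 21: rhs = 2, matching y values: 5, 18 (2 points).
  x = 22: rhs = 15, matching y values: none (0 points).
Total affine count: 19.
Full point count |E(F_23)| = 19 + 1 = 20.
Hasse bound: |20 − (23+1)| = |-4| = 4 ≤ 2√23 ≈ 9.5917 ✓.


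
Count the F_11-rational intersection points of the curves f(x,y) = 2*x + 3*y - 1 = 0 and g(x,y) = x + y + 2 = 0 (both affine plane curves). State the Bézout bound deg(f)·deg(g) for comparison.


Common zeros: {(4, 5)}; count = 1; Bézout bound = 1.

deg(f) = 1, deg(g) = 1, so Bézout bound = 1.
Scan x ∈ F_11. For each x, list the y ∈ F_11 with f(x, y) ≡ 0 and those with g(x, y) ≡ 0 (mod 11); the common zeros in that column are the intersection.
  x = 0: f ≡ 0 at y ∈ {4}; g ≡ 0 at y ∈ {9}; common: ∅.
  x = 1: f ≡ 0 at y ∈ {7}; g ≡ 0 at y ∈ {8}; common: ∅.
  x = 2: f ≡ 0 at y ∈ {10}; g ≡ 0 at y ∈ {7}; common: ∅.
  x = 3: f ≡ 0 at y ∈ {2}; g ≡ 0 at y ∈ {6}; common: ∅.
  x = 4: f ≡ 0 at y ∈ {5}; g ≡ 0 at y ∈ {5}; common: {5}.
  x = 5: f ≡ 0 at y ∈ {8}; g ≡ 0 at y ∈ {4}; common: ∅.
  x = 6: f ≡ 0 at y ∈ {0}; g ≡ 0 at y ∈ {3}; common: ∅.
  x = 7: f ≡ 0 at y ∈ {3}; g ≡ 0 at y ∈ {2}; common: ∅.
  x = 8: f ≡ 0 at y ∈ {6}; g ≡ 0 at y ∈ {1}; common: ∅.
  x = 9: f ≡ 0 at y ∈ {9}; g ≡ 0 at y ∈ {0}; common: ∅.
  x = 10: f ≡ 0 at y ∈ {1}; g ≡ 0 at y ∈ {10}; common: ∅.
Collecting: common zeros = {(4, 5)}, so the count is 1.
Comparison with the Bézout bound: 1 ≤ 1 = deg(f)·deg(g), as expected for curves with no common component (the bound is attained).


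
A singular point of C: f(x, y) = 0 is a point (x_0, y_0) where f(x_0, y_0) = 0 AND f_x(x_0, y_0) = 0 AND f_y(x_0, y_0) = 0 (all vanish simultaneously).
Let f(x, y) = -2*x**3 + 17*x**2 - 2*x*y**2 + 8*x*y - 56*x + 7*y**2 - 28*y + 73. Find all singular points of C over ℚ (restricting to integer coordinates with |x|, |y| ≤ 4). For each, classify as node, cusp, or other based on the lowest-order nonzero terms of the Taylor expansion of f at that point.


Singular points: {(3, 2)}; classification: node.

Compute partial derivatives:
  f_x = -6*x**2 + 34*x - 2*y**2 + 8*y - 56.
  f_y = -4*x*y + 8*x + 14*y - 28.
Scan x_0 ∈ {−4, ..., 4}. For each x_0, f_y(x_0, y) is a polynomial in y; find its integer roots y ∈ {−4, ..., 4}, then test f_x and f at those candidates.
  x = -4: f_y(-4, y) = 30*y - 60; vanishes at y ∈ {2}. (-4, 2): f_x = -280 ≠ 0.
  x = -3: f_y(-3, y) = 26*y - 52; vanishes at y ∈ {2}. (-3, 2): f_x = -204 ≠ 0.
  x = -2: f_y(-2, y) = 22*y - 44; vanishes at y ∈ {2}. (-2, 2): f_x = -140 ≠ 0.
  x = -1: f_y(-1, y) = 18*y - 36; vanishes at y ∈ {2}. (-1, 2): f_x = -88 ≠ 0.
  x = 0: f_y(0, y) = 14*y - 28; vanishes at y ∈ {2}. (0, 2): f_x = -48 ≠ 0.
  x = 1: f_y(1, y) = 10*y - 20; vanishes at y ∈ {2}. (1, 2): f_x = -20 ≠ 0.
  x = 2: f_y(2, y) = 6*y - 12; vanishes at y ∈ {2}. (2, 2): f_x = -4 ≠ 0.
  x = 3: f_y(3, y) = 2*y - 4; vanishes at y ∈ {2}. (3, 2): f_x = 0, f = 0 — SINGULAR.
  x = 4: f_y(4, y) = 4 - 2*y; vanishes at y ∈ {2}. (4, 2): f_x = -8 ≠ 0.
Only singular point on the grid: (3, 2).
Classify: substitute x = 3 + u, y = 2 + v and expand: f = -2*u**3 - u**2 - 2*u*v**2 + v**2.
No constant or linear terms (consistent with a singular point). Quadratic part: -u**2 + v**2. Cubic part: -2*u**3 - 2*u*v**2.
The quadratic part v**2 - u**2 = (v − u)(v + u) splits into two distinct linear factors, so there are two distinct tangent lines y − 2 = ±(x − 3) — this is a node (ordinary double point).
Classification: node.


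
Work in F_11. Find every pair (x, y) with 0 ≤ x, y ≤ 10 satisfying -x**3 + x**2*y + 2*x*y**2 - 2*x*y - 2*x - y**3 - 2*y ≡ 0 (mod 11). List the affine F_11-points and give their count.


Affine F_11-points: {(0, 0), (0, 3), (0, 8), (1, 6), (2, 1), (3, 0), (4, 5), (4, 9), (5, 2), (5, 3), (5, 5), (7, 5), (8, 0), (8, 8), (9, 2), (9, 3), (10, 2)}; count = 17.

For each of the 121 pairs (x, y) ∈ F_11², evaluate f(x, y) mod 11. Record the zeros.
  x = 0: [0↦0, 1↦8, 2↦10, 3↦0, 4↦5, 5↦8, 6↦3, 7↦6, 8↦0, 9↦1, 10↦3]  zeros at y ∈ {0, 3, 8}
  x = 1: [0↦8, 1↦6, 2↦2, 3↦1, 4↦8, 5↦6, 6↦0, 7↦6, 8↦7, 9↦8, 10↦3]  zeros at y ∈ {6}
  x = 2: [0↦10, 1↦0, 2↦3, 3↦2, 4↦2, 5↦8, 6↦3, 7↦3, 8↦2, 9↦5, 10↦6]  zeros at y ∈ {1}
  x = 3: [0↦0, 1↦6, 2↦7, 3↦8, 4↦3, 5↦8, 6↦6, 7↦2, 8↦1, 9↦8, 10↦6]  zeros at y ∈ {0}
  x = 4: [0↦5, 1↦7, 2↦8, 3↦2, 4↦5, 5↦0, 6↦3, 7↦8, 8↦9, 9↦0, 10↦8]  zeros at y ∈ {5, 9}
  x = 5: [0↦8, 1↦8, 2↦0, 3↦0, 4↦2, 5↦0, 6↦10, 7↦4, 8↦9, 9↦8, 10↦6]  zeros at y ∈ {2, 3, 5}
  x = 6: [0↦3, 1↦3, 2↦10, 3↦7, 4↦10, 5↦2, 6↦10, 7↦6, 8↦6, 9↦4, 10↦5]  zeros at y ∈ ∅
  x = 7: [0↦6, 1↦8, 2↦10, 3↦6, 4↦1, 5↦0, 6↦8, 7↦8, 8↦5, 9↦4, 10↦10]  zeros at y ∈ {5}
  x = 8: [0↦0, 1↦6, 2↦5, 3↦2, 4↦2, 5↦10, 6↦9, 7↦4, 8↦0, 9↦2, 10↦4]  zeros at y ∈ {0, 8}
  x = 9: [0↦1, 1↦2, 2↦0, 3↦0, 4↦7, 5↦4, 6↦7, 7↦10, 8↦7, 9↦3, 10↦3]  zeros at y ∈ {2, 3}
  x = 10: [0↦3, 1↦1, 2↦0, 3↦5, 4↦10, 5↦9, 6↦7, 7↦9, 8↦9, 9↦1, 10↦1]  zeros at y ∈ {2}
Collecting zeros: affine points = {(0, 0), (0, 3), (0, 8), (1, 6), (2, 1), (3, 0), (4, 5), (4, 9), (5, 2), (5, 3), (5, 5), (7, 5), (8, 0), (8, 8), (9, 2), (9, 3), (10, 2)}.
Total count |C(F_11)_aff| = 17.


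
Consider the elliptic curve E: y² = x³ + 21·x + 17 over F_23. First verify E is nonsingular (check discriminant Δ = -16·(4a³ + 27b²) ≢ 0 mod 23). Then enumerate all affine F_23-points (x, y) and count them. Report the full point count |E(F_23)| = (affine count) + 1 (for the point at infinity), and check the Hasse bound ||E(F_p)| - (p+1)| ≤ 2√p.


Affine points = {(1, 4), (1, 19), (4, 2), (4, 21), (7, 1), (7, 22), (10, 10), (10, 13), (13, 7), (13, 16), (15, 2), (15, 21), (21, 6), (21, 17), (22, 8), (22, 15)}; affine count = 16; |E(F_23)| = 17.

Discriminant check: Δ ∝ 4a³ + 27b² = 4·21³ + 27·17² = 4·9261 + 27·289 ≡ 20 (mod 23). Nonzero ⇒ E is nonsingular.
For each x ∈ F_23, compute rhs = x³ + 21·x + 17 mod 23, then count y ∈ F_23 with y² ≡ rhs.
  x = 0: rhs = 17, matching y values: none (0 points).
  x = 1: rhs = 16, matching y values: 4, 19 (2 points).
  x = 2: rhs = 21, matching y values: none (0 points).
  x = 3: rhs = 15, matching y values: none (0 points).
  x = 4: rhs = 4, matching y values: 2, 21 (2 points).
  x = 5: rhs = 17, matching y values: none (0 points).
  x = 6: rhs = 14, matching y values: none (0 points).
  x = 7: rhs = 1, matching y values: 1, 22 (2 points).
  x = 8: rhs = 7, matching y values: none (0 points).
  x = 9: rhs = 15, matching y values: none (0 points).
  x = 10: rhs = 8, matching y values: 10, 13 (2 points).
  x = 11: rhs = 15, matching y values: none (0 points).
  x = 12: rhs = 19, matching y values: none (0 points).
  x = 13: rhs = 3, matching y values: 7, 16 (2 points).
  x = 14: rhs = 19, matching y values: none (0 points).
  x = 15: rhs = 4, matching y values: 2, 21 (2 points).
  x = 16: rhs = 10, matching y values: none (0 points).
  x = 17: rhs = 20, matching y values: none (0 points).
  x = 18: rhs = 17, matching y values: none (0 points).
  x = 19: rhs = 7, matching y values: none (0 points).
  x = 20: rhs = 19, matching y values: none (0 points).
  x = 21: rhs = 13, matching y values: 6, 17 (2 points).
  x = 22: rhs = 18, matching y values: 8, 15 (2 points).
Total affine count: 16.
Full point count |E(F_23)| = 16 + 1 = 17.
Hasse bound: |17 − (23+1)| = |-7| = 7 ≤ 2√23 ≈ 9.5917 ✓.


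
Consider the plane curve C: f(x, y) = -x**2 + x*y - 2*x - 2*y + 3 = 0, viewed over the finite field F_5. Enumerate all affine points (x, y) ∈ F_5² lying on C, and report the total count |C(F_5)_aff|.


Affine F_5-points: {(0, 4), (1, 0), (2, 0), (2, 1), (2, 2), (2, 3), (2, 4), (3, 2), (4, 3)}; count = 9.

For each of the 25 pairs (x, y) ∈ F_5², evaluate f(x, y) mod 5. Record the zeros.
  x = 0: [0↦3, 1↦1, 2↦4, 3↦2, 4↦0]  zeros at y ∈ {4}
  x = 1: [0↦0, 1↦4, 2↦3, 3↦2, 4↦1]  zeros at y ∈ {0}
  x = 2: [0↦0, 1↦0, 2↦0, 3↦0, 4↦0]  zeros at y ∈ {0, 1, 2, 3, 4}
  x = 3: [0↦3, 1↦4, 2↦0, 3↦1, 4↦2]  zeros at y ∈ {2}
  x = 4: [0↦4, 1↦1, 2↦3, 3↦0, 4↦2]  zeros at y ∈ {3}
Collecting zeros: affine points = {(0, 4), (1, 0), (2, 0), (2, 1), (2, 2), (2, 3), (2, 4), (3, 2), (4, 3)}.
Total count |C(F_5)_aff| = 9.


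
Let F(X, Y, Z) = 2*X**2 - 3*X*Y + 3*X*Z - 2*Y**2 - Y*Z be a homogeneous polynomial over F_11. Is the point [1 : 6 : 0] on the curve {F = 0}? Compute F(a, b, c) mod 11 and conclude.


F(1,6,0) ≡ 0 (mod 11); P is on the curve.

Evaluate F(1, 6, 0) term-by-term (mod 11).
  2*X**2 ↦ 2·1·1·1 = 2
  -3*X*Y ↦ -3·1·6·1 = -18
  3*X*Z ↦ 3·1·1·0 = 0
  -2*Y**2 ↦ -2·1·36·1 = -72
  -Y*Z ↦ -1·1·6·0 = 0
Sum: F(1, 6, 0) = (2) + (-18) + (0) + (-72) + (0) = -88.
Reducing mod 11: -88 ≡ 0 (mod 11).
Since F(a, b, c) ≡ 0 (mod 11), P lies on the curve.


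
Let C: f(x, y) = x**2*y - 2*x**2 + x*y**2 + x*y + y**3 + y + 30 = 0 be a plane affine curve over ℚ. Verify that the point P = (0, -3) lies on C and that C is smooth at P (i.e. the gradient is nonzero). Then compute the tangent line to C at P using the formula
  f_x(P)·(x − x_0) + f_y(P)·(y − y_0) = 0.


Tangent line at P: 6*x + 28*y + 84 = 0.

Step 1: f(0, -3) = 0, so P lies on C.
Step 2: partial derivatives
  f_x(x, y) = 2*x*y - 4*x + y**2 + y, f_y(x, y) = x**2 + 2*x*y + x + 3*y**2 + 1.
  f_x(P) = 6, f_y(P) = 28 (gradient nonzero, so P is smooth).
Step 3: tangent line at P: 6·(x − 0) + 28·(y − -3) = 0.
Expanding: 6*x + 28*y + 84 = 0.


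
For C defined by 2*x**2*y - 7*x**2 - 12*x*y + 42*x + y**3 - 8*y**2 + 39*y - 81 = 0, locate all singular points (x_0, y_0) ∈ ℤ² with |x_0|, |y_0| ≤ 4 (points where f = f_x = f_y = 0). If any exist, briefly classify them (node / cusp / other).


Singular points: {(3, 3)}; classification: node.

Compute partial derivatives:
  f_x = 4*x*y - 14*x - 12*y + 42.
  f_y = 2*x**2 - 12*x + 3*y**2 - 16*y + 39.
Scan x_0 ∈ {−4, ..., 4}. For each x_0, f_y(x_0, y) is a polynomial in y; find its integer roots y ∈ {−4, ..., 4}, then test f_x and f at those candidates.
  x = -4: f_y(-4, y) = 3*y**2 - 16*y + 119; no integer root y with |y| ≤ 4.
  x = -3: f_y(-3, y) = 3*y**2 - 16*y + 93; no integer root y with |y| ≤ 4.
  x = -2: f_y(-2, y) = 3*y**2 - 16*y + 71; no integer root y with |y| ≤ 4.
  x = -1: f_y(-1, y) = 3*y**2 - 16*y + 53; no integer root y with |y| ≤ 4.
  x = 0: f_y(0, y) = 3*y**2 - 16*y + 39; no integer root y with |y| ≤ 4.
  x = 1: f_y(1, y) = 3*y**2 - 16*y + 29; no integer root y with |y| ≤ 4.
  x = 2: f_y(2, y) = 3*y**2 - 16*y + 23; no integer root y with |y| ≤ 4.
  x = 3: f_y(3, y) = 3*y**2 - 16*y + 21; vanishes at y ∈ {3}. (3, 3): f_x = 0, f = 0 — SINGULAR.
  x = 4: f_y(4, y) = 3*y**2 - 16*y + 23; no integer root y with |y| ≤ 4.
Only singular point on the grid: (3, 3).
Classify: substitute x = 3 + u, y = 3 + v and expand: f = 2*u**2*v - u**2 + v**3 + v**2.
No constant or linear terms (consistent with a singular point). Quadratic part: -u**2 + v**2. Cubic part: 2*u**2*v + v**3.
The quadratic part v**2 - u**2 = (v − u)(v + u) splits into two distinct linear factors, so there are two distinct tangent lines y − 3 = ±(x − 3) — this is a node (ordinary double point).
Classification: node.


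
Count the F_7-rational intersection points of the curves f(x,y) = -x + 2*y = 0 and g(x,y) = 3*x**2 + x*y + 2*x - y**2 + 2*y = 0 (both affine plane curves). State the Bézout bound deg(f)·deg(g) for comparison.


Common zeros: {(0, 0), (5, 6)}; count = 2; Bézout bound = 2.

deg(f) = 1, deg(g) = 2, so Bézout bound = 2.
Scan x ∈ F_7. For each x, list the y ∈ F_7 with f(x, y) ≡ 0 and those with g(x, y) ≡ 0 (mod 7); the common zeros in that column are the intersection.
  x = 0: f ≡ 0 at y ∈ {0}; g ≡ 0 at y ∈ {0, 2}; common: {0}.
  x = 1: f ≡ 0 at y ∈ {4}; g ≡ 0 at y ∈ {1, 2}; common: ∅.
  x = 2: f ≡ 0 at y ∈ {1}; g ≡ 0 at y ∈ ∅; common: ∅.
  x = 3: f ≡ 0 at y ∈ {5}; g ≡ 0 at y ∈ ∅; common: ∅.
  x = 4: f ≡ 0 at y ∈ {2}; g ≡ 0 at y ∈ {0, 6}; common: ∅.
  x = 5: f ≡ 0 at y ∈ {6}; g ≡ 0 at y ∈ {1, 6}; common: {6}.
  x = 6: f ≡ 0 at y ∈ {3}; g ≡ 0 at y ∈ ∅; common: ∅.
Collecting: common zeros = {(0, 0), (5, 6)}, so the count is 2.
Comparison with the Bézout bound: 2 ≤ 2 = deg(f)·deg(g), as expected for curves with no common component (the bound is attained).


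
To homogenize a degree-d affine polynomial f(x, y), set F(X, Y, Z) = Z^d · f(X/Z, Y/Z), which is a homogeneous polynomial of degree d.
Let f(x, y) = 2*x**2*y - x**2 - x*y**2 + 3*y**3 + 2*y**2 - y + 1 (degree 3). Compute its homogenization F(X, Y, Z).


F(X, Y, Z) = 2*X**2*Y - X**2*Z - X*Y**2 + 3*Y**3 + 2*Y**2*Z - Y*Z**2 + Z**3

deg(f) = 3.
Substitute x = X/Z, y = Y/Z into f, then multiply by Z^3.
  monomial 2·x^2·y^1 ↦ 2·X^2·Y^1·Z^0.
  monomial -1·x^2·y^0 ↦ -1·X^2·Y^0·Z^1.
  monomial -1·x^1·y^2 ↦ -1·X^1·Y^2·Z^0.
  monomial 3·x^0·y^3 ↦ 3·X^0·Y^3·Z^0.
  monomial 2·x^0·y^2 ↦ 2·X^0·Y^2·Z^1.
  monomial -1·x^0·y^1 ↦ -1·X^0·Y^1·Z^2.
  monomial 1·x^0·y^0 ↦ 1·X^0·Y^0·Z^3.
Collecting: F(X, Y, Z) = 2*X**2*Y - X**2*Z - X*Y**2 + 3*Y**3 + 2*Y**2*Z - Y*Z**2 + Z**3.


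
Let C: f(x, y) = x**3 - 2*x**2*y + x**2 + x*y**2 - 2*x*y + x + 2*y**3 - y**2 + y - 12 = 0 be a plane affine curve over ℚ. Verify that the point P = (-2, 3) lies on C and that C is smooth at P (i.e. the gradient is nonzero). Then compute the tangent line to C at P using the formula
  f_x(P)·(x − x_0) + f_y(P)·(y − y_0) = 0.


Tangent line at P: 36*x + 33*y - 27 = 0.

Step 1: f(-2, 3) = 0, so P lies on C.
Step 2: partial derivatives
  f_x(x, y) = 3*x**2 - 4*x*y + 2*x + y**2 - 2*y + 1, f_y(x, y) = -2*x**2 + 2*x*y - 2*x + 6*y**2 - 2*y + 1.
  f_x(P) = 36, f_y(P) = 33 (gradient nonzero, so P is smooth).
Step 3: tangent line at P: 36·(x − -2) + 33·(y − 3) = 0.
Expanding: 36*x + 33*y - 27 = 0.


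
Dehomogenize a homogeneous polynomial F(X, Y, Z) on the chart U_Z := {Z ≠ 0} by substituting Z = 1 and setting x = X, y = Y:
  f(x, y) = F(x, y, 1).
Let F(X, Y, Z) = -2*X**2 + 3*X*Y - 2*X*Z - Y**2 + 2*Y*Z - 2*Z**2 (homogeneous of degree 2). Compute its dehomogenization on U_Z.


f(x, y) = -2*x**2 + 3*x*y - 2*x - y**2 + 2*y - 2

On U_Z we set Z = 1. Each monomial c·X^i·Y^j·Z^k in F becomes c·x^i·y^j·1^k = c·x^i·y^j.
Substituting Z = 1: F(X, Y, 1) = -2*x**2 + 3*x*y - 2*x - y**2 + 2*y - 2.
Note: deg(f) ≤ deg(F) = 2; strict inequality happens when F is divisible by Z (lost terms).


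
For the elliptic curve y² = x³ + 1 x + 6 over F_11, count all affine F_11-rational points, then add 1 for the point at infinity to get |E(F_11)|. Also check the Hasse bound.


Affine points = {(2, 4), (2, 7), (3, 5), (3, 6), (5, 2), (5, 9), (7, 2), (7, 9), (8, 3), (8, 8), (10, 2), (10, 9)}; affine count = 12; |E(F_11)| = 13.

Discriminant check: Δ ∝ 4a³ + 27b² = 4·1³ + 27·6² = 4·1 + 27·36 ≡ 8 (mod 11). Nonzero ⇒ E is nonsingular.
For each x ∈ F_11, compute rhs = x³ + 1·x + 6 mod 11, then count y ∈ F_11 with y² ≡ rhs.
  x = 0: rhs = 6, matching y values: none (0 points).
  x = 1: rhs = 8, matching y values: none (0 points).
  x = 2: rhs = 5, matching y values: 4, 7 (2 points).
  x = 3: rhs = 3, matching y values: 5, 6 (2 points).
  x = 4: rhs = 8, matching y values: none (0 points).
  x = 5: rhs = 4, matching y values: 2, 9 (2 points).
  x = 6: rhs = 8, matching y values: none (0 points).
  x = 7: rhs = 4, matching y values: 2, 9 (2 points).
  x = 8: rhs = 9, matching y values: 3, 8 (2 points).
  x = 9: rhs = 7, matching y values: none (0 points).
  x = 10: rhs = 4, matching y values: 2, 9 (2 points).
Total affine count: 12.
Full point count |E(F_11)| = 12 + 1 = 13.
Hasse bound: |13 − (11+1)| = |1| = 1 ≤ 2√11 ≈ 6.6332 ✓.


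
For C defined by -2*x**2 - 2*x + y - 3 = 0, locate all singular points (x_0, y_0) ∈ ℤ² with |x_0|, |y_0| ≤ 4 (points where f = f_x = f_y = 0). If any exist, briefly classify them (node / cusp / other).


No singular points in the scanned grid; C is smooth there.

Compute partial derivatives:
  f_x = -4*x - 2.
  f_y = 1.
f_y = 1 is a nonzero constant, so f_y never vanishes: no point (x, y) can satisfy f = f_x = f_y = 0. In particular no (x, y) ∈ {−4, ..., 4}² is singular; the curve is smooth.


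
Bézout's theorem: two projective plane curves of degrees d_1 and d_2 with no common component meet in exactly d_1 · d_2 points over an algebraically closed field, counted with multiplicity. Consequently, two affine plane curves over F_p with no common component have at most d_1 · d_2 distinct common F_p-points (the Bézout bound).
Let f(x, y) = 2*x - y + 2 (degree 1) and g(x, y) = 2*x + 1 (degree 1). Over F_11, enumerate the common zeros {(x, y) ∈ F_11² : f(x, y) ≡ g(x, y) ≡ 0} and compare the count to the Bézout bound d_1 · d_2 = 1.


Common zeros: {(5, 1)}; count = 1; Bézout bound = 1.

deg(f) = 1, deg(g) = 1, so Bézout bound = 1.
Scan x ∈ F_11. For each x, list the y ∈ F_11 with f(x, y) ≡ 0 and those with g(x, y) ≡ 0 (mod 11); the common zeros in that column are the intersection.
  x = 0: f ≡ 0 at y ∈ {2}; g ≡ 0 at y ∈ ∅; common: ∅.
  x = 1: f ≡ 0 at y ∈ {4}; g ≡ 0 at y ∈ ∅; common: ∅.
  x = 2: f ≡ 0 at y ∈ {6}; g ≡ 0 at y ∈ ∅; common: ∅.
  x = 3: f ≡ 0 at y ∈ {8}; g ≡ 0 at y ∈ ∅; common: ∅.
  x = 4: f ≡ 0 at y ∈ {10}; g ≡ 0 at y ∈ ∅; common: ∅.
  x = 5: f ≡ 0 at y ∈ {1}; g ≡ 0 at y ∈ {0, 1, 2, 3, 4, 5, 6, 7, 8, 9, 10}; common: {1}.
  x = 6: f ≡ 0 at y ∈ {3}; g ≡ 0 at y ∈ ∅; common: ∅.
  x = 7: f ≡ 0 at y ∈ {5}; g ≡ 0 at y ∈ ∅; common: ∅.
  x = 8: f ≡ 0 at y ∈ {7}; g ≡ 0 at y ∈ ∅; common: ∅.
  x = 9: f ≡ 0 at y ∈ {9}; g ≡ 0 at y ∈ ∅; common: ∅.
  x = 10: f ≡ 0 at y ∈ {0}; g ≡ 0 at y ∈ ∅; common: ∅.
Collecting: common zeros = {(5, 1)}, so the count is 1.
Comparison with the Bézout bound: 1 ≤ 1 = deg(f)·deg(g), as expected for curves with no common component (the bound is attained).


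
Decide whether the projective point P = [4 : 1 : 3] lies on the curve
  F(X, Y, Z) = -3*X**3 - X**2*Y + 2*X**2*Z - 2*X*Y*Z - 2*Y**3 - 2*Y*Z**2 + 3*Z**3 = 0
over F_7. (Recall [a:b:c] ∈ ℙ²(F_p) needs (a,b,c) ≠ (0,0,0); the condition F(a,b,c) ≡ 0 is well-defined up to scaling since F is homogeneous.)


F(4,1,3) ≡ 2 (mod 7); P is NOT on the curve.

Evaluate F(4, 1, 3) term-by-term (mod 7).
  -3*X**3 ↦ -3·64·1·1 = -192
  -X**2*Y ↦ -1·16·1·1 = -16
  2*X**2*Z ↦ 2·16·1·3 = 96
  -2*X*Y*Z ↦ -2·4·1·3 = -24
  -2*Y**3 ↦ -2·1·1·1 = -2
  -2*Y*Z**2 ↦ -2·1·1·9 = -18
  3*Z**3 ↦ 3·1·1·27 = 81
Sum: F(4, 1, 3) = (-192) + (-16) + (96) + (-24) + (-2) + (-18) + (81) = -75.
Reducing mod 7: -75 ≡ 2 (mod 7).
Since F(a, b, c) ≡ 2 ≠ 0 (mod 7), P does NOT lie on the curve.


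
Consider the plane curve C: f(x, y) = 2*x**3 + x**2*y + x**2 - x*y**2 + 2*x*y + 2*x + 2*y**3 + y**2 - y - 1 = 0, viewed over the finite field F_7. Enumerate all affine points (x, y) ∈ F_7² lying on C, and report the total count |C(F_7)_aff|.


Affine F_7-points: {(1, 4), (1, 6), (2, 2), (4, 5)}; count = 4.

For each of the 49 pairs (x, y) ∈ F_7², evaluate f(x, y) mod 7. Record the zeros.
  x = 0: [0↦6, 1↦1, 2↦3, 3↦3, 4↦6, 5↦3, 6↦6]  zeros at y ∈ ∅
  x = 1: [0↦4, 1↦1, 2↦3, 3↦1, 4↦0, 5↦5, 6↦0]  zeros at y ∈ {4, 6}
  x = 2: [0↦2, 1↦3, 2↦0, 3↦5, 4↦2, 5↦3, 6↦6]  zeros at y ∈ {2}
  x = 3: [0↦5, 1↦5, 2↦6, 3↦6, 4↦3, 5↦2, 6↦1]  zeros at y ∈ ∅
  x = 4: [0↦4, 1↦5, 2↦5, 3↦2, 4↦1, 5↦0, 6↦4]  zeros at y ∈ {5}
  x = 5: [0↦4, 1↦1, 2↦2, 3↦5, 4↦1, 5↦2, 6↦6]  zeros at y ∈ ∅
  x = 6: [0↦3, 1↦5, 2↦2, 3↦6, 4↦1, 5↦6, 6↦5]  zeros at y ∈ ∅
Collecting zeros: affine points = {(1, 4), (1, 6), (2, 2), (4, 5)}.
Total count |C(F_7)_aff| = 4.


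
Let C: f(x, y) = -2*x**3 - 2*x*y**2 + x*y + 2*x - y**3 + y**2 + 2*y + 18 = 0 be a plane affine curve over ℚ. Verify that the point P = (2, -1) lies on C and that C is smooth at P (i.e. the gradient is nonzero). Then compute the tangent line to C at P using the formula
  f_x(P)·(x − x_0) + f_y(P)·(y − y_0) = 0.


Tangent line at P: -25*x + 7*y + 57 = 0.

Step 1: f(2, -1) = 0, so P lies on C.
Step 2: partial derivatives
  f_x(x, y) = -6*x**2 - 2*y**2 + y + 2, f_y(x, y) = -4*x*y + x - 3*y**2 + 2*y + 2.
  f_x(P) = -25, f_y(P) = 7 (gradient nonzero, so P is smooth).
Step 3: tangent line at P: -25·(x − 2) + 7·(y − -1) = 0.
Expanding: -25*x + 7*y + 57 = 0.


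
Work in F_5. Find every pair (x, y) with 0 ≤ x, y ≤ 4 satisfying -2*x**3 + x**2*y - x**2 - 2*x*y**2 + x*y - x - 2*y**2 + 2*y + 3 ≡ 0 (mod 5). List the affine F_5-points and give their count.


Affine F_5-points: {(1, 3), (3, 4), (4, 0)}; count = 3.

For each of the 25 pairs (x, y) ∈ F_5², evaluate f(x, y) mod 5. Record the zeros.
  x = 0: [0↦3, 1↦3, 2↦4, 3↦1, 4↦4]  zeros at y ∈ ∅
  x = 1: [0↦4, 1↦4, 2↦1, 3↦0, 4↦1]  zeros at y ∈ {3}
  x = 2: [0↦1, 1↦3, 2↦3, 3↦1, 4↦2]  zeros at y ∈ ∅
  x = 3: [0↦2, 1↦3, 2↦3, 3↦2, 4↦0]  zeros at y ∈ {4}
  x = 4: [0↦0, 1↦2, 2↦4, 3↦1, 4↦3]  zeros at y ∈ {0}
Collecting zeros: affine points = {(1, 3), (3, 4), (4, 0)}.
Total count |C(F_5)_aff| = 3.


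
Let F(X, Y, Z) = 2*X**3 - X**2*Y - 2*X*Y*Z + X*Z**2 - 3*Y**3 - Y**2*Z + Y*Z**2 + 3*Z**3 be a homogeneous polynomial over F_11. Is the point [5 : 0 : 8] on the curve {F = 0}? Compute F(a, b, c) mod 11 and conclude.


F(5,0,8) ≡ 5 (mod 11); P is NOT on the curve.

Evaluate F(5, 0, 8) term-by-term (mod 11).
  2*X**3 ↦ 2·125·1·1 = 250
  -X**2*Y ↦ -1·25·0·1 = 0
  -2*X*Y*Z ↦ -2·5·0·8 = 0
  X*Z**2 ↦ 1·5·1·64 = 320
  -3*Y**3 ↦ -3·1·0·1 = 0
  -Y**2*Z ↦ -1·1·0·8 = 0
  Y*Z**2 ↦ 1·1·0·64 = 0
  3*Z**3 ↦ 3·1·1·512 = 1536
Sum: F(5, 0, 8) = (250) + (0) + (0) + (320) + (0) + (0) + (0) + (1536) = 2106.
Reducing mod 11: 2106 ≡ 5 (mod 11).
Since F(a, b, c) ≡ 5 ≠ 0 (mod 11), P does NOT lie on the curve.


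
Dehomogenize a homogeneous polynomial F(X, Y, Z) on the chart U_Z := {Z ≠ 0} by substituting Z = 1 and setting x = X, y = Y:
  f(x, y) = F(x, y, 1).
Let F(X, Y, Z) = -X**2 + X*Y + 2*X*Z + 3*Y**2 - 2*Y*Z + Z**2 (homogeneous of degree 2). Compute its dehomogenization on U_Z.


f(x, y) = -x**2 + x*y + 2*x + 3*y**2 - 2*y + 1

On U_Z we set Z = 1. Each monomial c·X^i·Y^j·Z^k in F becomes c·x^i·y^j·1^k = c·x^i·y^j.
Substituting Z = 1: F(X, Y, 1) = -x**2 + x*y + 2*x + 3*y**2 - 2*y + 1.
Note: deg(f) ≤ deg(F) = 2; strict inequality happens when F is divisible by Z (lost terms).


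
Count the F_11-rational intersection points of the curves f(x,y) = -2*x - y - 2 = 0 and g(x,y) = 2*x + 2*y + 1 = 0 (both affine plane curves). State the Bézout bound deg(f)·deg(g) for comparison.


Common zeros: {(4, 1)}; count = 1; Bézout bound = 1.

deg(f) = 1, deg(g) = 1, so Bézout bound = 1.
Scan x ∈ F_11. For each x, list the y ∈ F_11 with f(x, y) ≡ 0 and those with g(x, y) ≡ 0 (mod 11); the common zeros in that column are the intersection.
  x = 0: f ≡ 0 at y ∈ {9}; g ≡ 0 at y ∈ {5}; common: ∅.
  x = 1: f ≡ 0 at y ∈ {7}; g ≡ 0 at y ∈ {4}; common: ∅.
  x = 2: f ≡ 0 at y ∈ {5}; g ≡ 0 at y ∈ {3}; common: ∅.
  x = 3: f ≡ 0 at y ∈ {3}; g ≡ 0 at y ∈ {2}; common: ∅.
  x = 4: f ≡ 0 at y ∈ {1}; g ≡ 0 at y ∈ {1}; common: {1}.
  x = 5: f ≡ 0 at y ∈ {10}; g ≡ 0 at y ∈ {0}; common: ∅.
  x = 6: f ≡ 0 at y ∈ {8}; g ≡ 0 at y ∈ {10}; common: ∅.
  x = 7: f ≡ 0 at y ∈ {6}; g ≡ 0 at y ∈ {9}; common: ∅.
  x = 8: f ≡ 0 at y ∈ {4}; g ≡ 0 at y ∈ {8}; common: ∅.
  x = 9: f ≡ 0 at y ∈ {2}; g ≡ 0 at y ∈ {7}; common: ∅.
  x = 10: f ≡ 0 at y ∈ {0}; g ≡ 0 at y ∈ {6}; common: ∅.
Collecting: common zeros = {(4, 1)}, so the count is 1.
Comparison with the Bézout bound: 1 ≤ 1 = deg(f)·deg(g), as expected for curves with no common component (the bound is attained).


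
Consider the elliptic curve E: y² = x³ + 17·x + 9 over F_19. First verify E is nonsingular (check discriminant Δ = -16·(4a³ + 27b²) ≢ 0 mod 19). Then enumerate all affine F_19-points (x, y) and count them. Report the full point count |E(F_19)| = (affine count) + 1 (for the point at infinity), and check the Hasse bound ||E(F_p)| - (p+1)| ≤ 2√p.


Affine points = {(0, 3), (0, 16), (3, 7), (3, 12), (6, 2), (6, 17), (8, 7), (8, 12), (9, 6), (9, 13), (10, 1), (10, 18), (11, 8), (11, 11), (16, 8), (16, 11), (17, 9), (17, 10)}; affine count = 18; |E(F_19)| = 19.

Discriminant check: Δ ∝ 4a³ + 27b² = 4·17³ + 27·9² = 4·4913 + 27·81 ≡ 8 (mod 19). Nonzero ⇒ E is nonsingular.
For each x ∈ F_19, compute rhs = x³ + 17·x + 9 mod 19, then count y ∈ F_19 with y² ≡ rhs.
  x = 0: rhs = 9, matching y values: 3, 16 (2 points).
  x = 1: rhs = 8, matching y values: none (0 points).
  x = 2: rhs = 13, matching y values: none (0 points).
  x = 3: rhs = 11, matching y values: 7, 12 (2 points).
  x = 4: rhs = 8, matching y values: none (0 points).
  x = 5: rhs = 10, matching y values: none (0 points).
  x = 6: rhs = 4, matching y values: 2, 17 (2 points).
  x = 7: rhs = 15, matching y values: none (0 points).
  x = 8: rhs = 11, matching y values: 7, 12 (2 points).
  x = 9: rhs = 17, matching y values: 6, 13 (2 points).
  x = 10: rhs = 1, matching y values: 1, 18 (2 points).
  x = 11: rhs = 7, matching y values: 8, 11 (2 points).
  x = 12: rhs = 3, matching y values: none (0 points).
  x = 13: rhs = 14, matching y values: none (0 points).
  x = 14: rhs = 8, matching y values: none (0 points).
  x = 15: rhs = 10, matching y values: none (0 points).
  x = 16: rhs = 7, matching y values: 8, 11 (2 points).
  x = 17: rhs = 5, matching y values: 9, 10 (2 points).
  x = 18: rhs = 10, matching y values: none (0 points).
Total affine count: 18.
Full point count |E(F_19)| = 18 + 1 = 19.
Hasse bound: |19 − (19+1)| = |-1| = 1 ≤ 2√19 ≈ 8.7178 ✓.


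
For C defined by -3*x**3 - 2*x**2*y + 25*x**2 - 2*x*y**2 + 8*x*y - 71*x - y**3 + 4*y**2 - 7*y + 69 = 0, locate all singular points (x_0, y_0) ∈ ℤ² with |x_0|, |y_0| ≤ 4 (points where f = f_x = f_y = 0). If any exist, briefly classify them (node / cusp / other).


Singular points: {(3, -1)}; classification: cusp.

Compute partial derivatives:
  f_x = -9*x**2 - 4*x*y + 50*x - 2*y**2 + 8*y - 71.
  f_y = -2*x**2 - 4*x*y + 8*x - 3*y**2 + 8*y - 7.
Scan x_0 ∈ {−4, ..., 4}. For each x_0, f_y(x_0, y) is a polynomial in y; find its integer roots y ∈ {−4, ..., 4}, then test f_x and f at those candidates.
  x = -4: f_y(-4, y) = -3*y**2 + 24*y - 71; no integer root y with |y| ≤ 4.
  x = -3: f_y(-3, y) = -3*y**2 + 20*y - 49; no integer root y with |y| ≤ 4.
  x = -2: f_y(-2, y) = -3*y**2 + 16*y - 31; no integer root y with |y| ≤ 4.
  x = -1: f_y(-1, y) = -3*y**2 + 12*y - 17; no integer root y with |y| ≤ 4.
  x = 0: f_y(0, y) = -3*y**2 + 8*y - 7; no integer root y with |y| ≤ 4.
  x = 1: f_y(1, y) = -3*y**2 + 4*y - 1; vanishes at y ∈ {1}. (1, 1): f_x = -28 ≠ 0.
  x = 2: f_y(2, y) = 1 - 3*y**2; no integer root y with |y| ≤ 4.
  x = 3: f_y(3, y) = -3*y**2 - 4*y - 1; vanishes at y ∈ {-1}. (3, -1): f_x = 0, f = 0 — SINGULAR.
  x = 4: f_y(4, y) = -3*y**2 - 8*y - 7; no integer root y with |y| ≤ 4.
Only singular point on the grid: (3, -1).
Classify: substitute x = 3 + u, y = -1 + v and expand: f = -3*u**3 - 2*u**2*v - 2*u*v**2 - v**3 + v**2.
No constant or linear terms (consistent with a singular point). Quadratic part: v**2. Cubic part: -3*u**3 - 2*u**2*v - 2*u*v**2 - v**3.
The quadratic part v**2 is a perfect square, so there is a single (double) tangent line v = 0, i.e. y = -1. Restricting the cubic part to that line (v = 0) leaves -3*u**3 ≠ 0, so f is not divisible by v and the branch is v² ≈ 3*u**3 to lowest order — this is a cusp.
Classification: cusp.


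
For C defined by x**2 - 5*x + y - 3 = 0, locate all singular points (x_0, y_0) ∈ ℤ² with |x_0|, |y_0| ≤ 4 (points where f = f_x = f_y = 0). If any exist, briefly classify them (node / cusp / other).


No singular points in the scanned grid; C is smooth there.

Compute partial derivatives:
  f_x = 2*x - 5.
  f_y = 1.
f_y = 1 is a nonzero constant, so f_y never vanishes: no point (x, y) can satisfy f = f_x = f_y = 0. In particular no (x, y) ∈ {−4, ..., 4}² is singular; the curve is smooth.


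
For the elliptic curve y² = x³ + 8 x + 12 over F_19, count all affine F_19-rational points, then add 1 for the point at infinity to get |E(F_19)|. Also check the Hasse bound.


Affine points = {(2, 6), (2, 13), (3, 5), (3, 14), (5, 5), (5, 14), (10, 3), (10, 16), (11, 5), (11, 14), (15, 7), (15, 12), (17, 8), (17, 11)}; affine count = 14; |E(F_19)| = 15.

Discriminant check: Δ ∝ 4a³ + 27b² = 4·8³ + 27·12² = 4·512 + 27·144 ≡ 8 (mod 19). Nonzero ⇒ E is nonsingular.
For each x ∈ F_19, compute rhs = x³ + 8·x + 12 mod 19, then count y ∈ F_19 with y² ≡ rhs.
  x = 0: rhs = 12, matching y values: none (0 points).
  x = 1: rhs = 2, matching y values: none (0 points).
  x = 2: rhs = 17, matching y values: 6, 13 (2 points).
  x = 3: rhs = 6, matching y values: 5, 14 (2 points).
  x = 4: rhs = 13, matching y values: none (0 points).
  x = 5: rhs = 6, matching y values: 5, 14 (2 points).
  x = 6: rhs = 10, matching y values: none (0 points).
  x = 7: rhs = 12, matching y values: none (0 points).
  x = 8: rhs = 18, matching y values: none (0 points).
  x = 9: rhs = 15, matching y values: none (0 points).
  x = 10: rhs = 9, matching y values: 3, 16 (2 points).
  x = 11: rhs = 6, matching y values: 5, 14 (2 points).
  x = 12: rhs = 12, matching y values: none (0 points).
  x = 13: rhs = 14, matching y values: none (0 points).
  x = 14: rhs = 18, matching y values: none (0 points).
  x = 15: rhs = 11, matching y values: 7, 12 (2 points).
  x = 16: rhs = 18, matching y values: none (0 points).
  x = 17: rhs = 7, matching y values: 8, 11 (2 points).
  x = 18: rhs = 3, matching y values: none (0 points).
Total affine count: 14.
Full point count |E(F_19)| = 14 + 1 = 15.
Hasse bound: |15 − (19+1)| = |-5| = 5 ≤ 2√19 ≈ 8.7178 ✓.


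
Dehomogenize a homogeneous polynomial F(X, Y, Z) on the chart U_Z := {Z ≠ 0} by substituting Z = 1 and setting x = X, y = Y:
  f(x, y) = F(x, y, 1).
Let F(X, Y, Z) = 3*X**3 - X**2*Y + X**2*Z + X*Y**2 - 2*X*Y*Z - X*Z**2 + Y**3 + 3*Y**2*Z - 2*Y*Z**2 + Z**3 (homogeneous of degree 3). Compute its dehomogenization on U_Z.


f(x, y) = 3*x**3 - x**2*y + x**2 + x*y**2 - 2*x*y - x + y**3 + 3*y**2 - 2*y + 1

On U_Z we set Z = 1. Each monomial c·X^i·Y^j·Z^k in F becomes c·x^i·y^j·1^k = c·x^i·y^j.
Substituting Z = 1: F(X, Y, 1) = 3*x**3 - x**2*y + x**2 + x*y**2 - 2*x*y - x + y**3 + 3*y**2 - 2*y + 1.
Note: deg(f) ≤ deg(F) = 3; strict inequality happens when F is divisible by Z (lost terms).


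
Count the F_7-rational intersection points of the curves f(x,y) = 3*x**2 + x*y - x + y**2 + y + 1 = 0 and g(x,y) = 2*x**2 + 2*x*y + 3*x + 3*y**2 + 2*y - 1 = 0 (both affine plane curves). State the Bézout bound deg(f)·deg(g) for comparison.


Common zeros: ∅; count = 0; Bézout bound = 4.

deg(f) = 2, deg(g) = 2, so Bézout bound = 4.
Scan x ∈ F_7. For each x, list the y ∈ F_7 with f(x, y) ≡ 0 and those with g(x, y) ≡ 0 (mod 7); the common zeros in that column are the intersection.
  x = 0: f ≡ 0 at y ∈ {2, 4}; g ≡ 0 at y ∈ {5, 6}; common: ∅.
  x = 1: f ≡ 0 at y ∈ ∅; g ≡ 0 at y ∈ ∅; common: ∅.
  x = 2: f ≡ 0 at y ∈ {2}; g ≡ 0 at y ∈ ∅; common: ∅.
  x = 3: f ≡ 0 at y ∈ {5}; g ≡ 0 at y ∈ {3, 6}; common: ∅.
  x = 4: f ≡ 0 at y ∈ ∅; g ≡ 0 at y ∈ {1, 5}; common: ∅.
  x = 5: f ≡ 0 at y ∈ {3, 5}; g ≡ 0 at y ∈ ∅; common: ∅.
  x = 6: f ≡ 0 at y ∈ {3, 4}; g ≡ 0 at y ∈ ∅; common: ∅.
Collecting: common zeros = ∅, so the count is 0.
Comparison with the Bézout bound: 0 ≤ 4 = deg(f)·deg(g), as expected for curves with no common component (the affine F_7-count falls short of the bound because intersections may lie at infinity, over extension fields, or carry multiplicity).


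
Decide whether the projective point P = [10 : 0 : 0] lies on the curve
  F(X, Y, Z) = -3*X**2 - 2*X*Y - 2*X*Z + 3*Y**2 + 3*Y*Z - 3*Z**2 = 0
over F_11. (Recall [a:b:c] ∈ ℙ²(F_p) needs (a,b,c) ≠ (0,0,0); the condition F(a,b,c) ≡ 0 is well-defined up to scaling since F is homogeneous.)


F(10,0,0) ≡ 8 (mod 11); P is NOT on the curve.

Evaluate F(10, 0, 0) term-by-term (mod 11).
  -3*X**2 ↦ -3·100·1·1 = -300
  -2*X*Y ↦ -2·10·0·1 = 0
  -2*X*Z ↦ -2·10·1·0 = 0
  3*Y**2 ↦ 3·1·0·1 = 0
  3*Y*Z ↦ 3·1·0·0 = 0
  -3*Z**2 ↦ -3·1·1·0 = 0
Sum: F(10, 0, 0) = (-300) + (0) + (0) + (0) + (0) + (0) = -300.
Reducing mod 11: -300 ≡ 8 (mod 11).
Since F(a, b, c) ≡ 8 ≠ 0 (mod 11), P does NOT lie on the curve.


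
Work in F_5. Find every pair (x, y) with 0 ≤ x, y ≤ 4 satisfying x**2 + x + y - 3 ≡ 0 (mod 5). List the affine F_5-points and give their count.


Affine F_5-points: {(0, 3), (1, 1), (2, 2), (3, 1), (4, 3)}; count = 5.

For each of the 25 pairs (x, y) ∈ F_5², evaluate f(x, y) mod 5. Record the zeros.
  x = 0: [0↦2, 1↦3, 2↦4, 3↦0, 4↦1]  zeros at y ∈ {3}
  x = 1: [0↦4, 1↦0, 2↦1, 3↦2, 4↦3]  zeros at y ∈ {1}
  x = 2: [0↦3, 1↦4, 2↦0, 3↦1, 4↦2]  zeros at y ∈ {2}
  x = 3: [0↦4, 1↦0, 2↦1, 3↦2, 4↦3]  zeros at y ∈ {1}
  x = 4: [0↦2, 1↦3, 2↦4, 3↦0, 4↦1]  zeros at y ∈ {3}
Collecting zeros: affine points = {(0, 3), (1, 1), (2, 2), (3, 1), (4, 3)}.
Total count |C(F_5)_aff| = 5.


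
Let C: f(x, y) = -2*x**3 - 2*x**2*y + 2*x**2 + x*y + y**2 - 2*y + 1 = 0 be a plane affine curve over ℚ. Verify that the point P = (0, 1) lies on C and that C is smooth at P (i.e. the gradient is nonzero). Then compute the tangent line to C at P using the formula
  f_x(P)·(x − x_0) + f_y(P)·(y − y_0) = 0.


Tangent line at P: x = 0.

Step 1: f(0, 1) = 0, so P lies on C.
Step 2: partial derivatives
  f_x(x, y) = -6*x**2 - 4*x*y + 4*x + y, f_y(x, y) = -2*x**2 + x + 2*y - 2.
  f_x(P) = 1, f_y(P) = 0 (gradient nonzero, so P is smooth).
Step 3: tangent line at P: 1·(x − 0) + 0·(y − 1) = 0.
Expanding: x = 0.


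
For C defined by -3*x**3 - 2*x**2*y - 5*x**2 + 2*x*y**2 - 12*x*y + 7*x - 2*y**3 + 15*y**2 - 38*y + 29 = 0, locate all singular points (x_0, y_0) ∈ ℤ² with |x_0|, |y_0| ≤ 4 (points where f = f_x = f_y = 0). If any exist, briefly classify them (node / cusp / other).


Singular points: {(-1, 2)}; classification: cusp.

Compute partial derivatives:
  f_x = -9*x**2 - 4*x*y - 10*x + 2*y**2 - 12*y + 7.
  f_y = -2*x**2 + 4*x*y - 12*x - 6*y**2 + 30*y - 38.
Scan x_0 ∈ {−4, ..., 4}. For each x_0, f_y(x_0, y) is a polynomial in y; find its integer roots y ∈ {−4, ..., 4}, then test f_x and f at those candidates.
  x = -4: f_y(-4, y) = -6*y**2 + 14*y - 22; no integer root y with |y| ≤ 4.
  x = -3: f_y(-3, y) = -6*y**2 + 18*y - 20; no integer root y with |y| ≤ 4.
  x = -2: f_y(-2, y) = -6*y**2 + 22*y - 22; no integer root y with |y| ≤ 4.
  x = -1: f_y(-1, y) = -6*y**2 + 26*y - 28; vanishes at y ∈ {2}. (-1, 2): f_x = 0, f = 0 — SINGULAR.
  x = 0: f_y(0, y) = -6*y**2 + 30*y - 38; no integer root y with |y| ≤ 4.
  x = 1: f_y(1, y) = -6*y**2 + 34*y - 52; no integer root y with |y| ≤ 4.
  x = 2: f_y(2, y) = -6*y**2 + 38*y - 70; no integer root y with |y| ≤ 4.
  x = 3: f_y(3, y) = -6*y**2 + 42*y - 92; no integer root y with |y| ≤ 4.
  x = 4: f_y(4, y) = -6*y**2 + 46*y - 118; no integer root y with |y| ≤ 4.
Only singular point on the grid: (-1, 2).
Classify: substitute x = -1 + u, y = 2 + v and expand: f = -3*u**3 - 2*u**2*v + 2*u*v**2 - 2*v**3 + v**2.
No constant or linear terms (consistent with a singular point). Quadratic part: v**2. Cubic part: -3*u**3 - 2*u**2*v + 2*u*v**2 - 2*v**3.
The quadratic part v**2 is a perfect square, so there is a single (double) tangent line v = 0, i.e. y = 2. Restricting the cubic part to that line (v = 0) leaves -3*u**3 ≠ 0, so f is not divisible by v and the branch is v² ≈ 3*u**3 to lowest order — this is a cusp.
Classification: cusp.


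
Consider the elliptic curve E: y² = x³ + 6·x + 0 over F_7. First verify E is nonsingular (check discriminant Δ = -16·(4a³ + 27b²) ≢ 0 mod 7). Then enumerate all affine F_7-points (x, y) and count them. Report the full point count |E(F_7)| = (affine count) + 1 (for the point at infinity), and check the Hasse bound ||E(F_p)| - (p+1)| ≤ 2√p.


Affine points = {(0, 0), (1, 0), (4, 2), (4, 5), (5, 1), (5, 6), (6, 0)}; affine count = 7; |E(F_7)| = 8.

Discriminant check: Δ ∝ 4a³ + 27b² = 4·6³ + 27·0² = 4·216 + 27·0 ≡ 3 (mod 7). Nonzero ⇒ E is nonsingular.
For each x ∈ F_7, compute rhs = x³ + 6·x + 0 mod 7, then count y ∈ F_7 with y² ≡ rhs.
  x = 0: rhs = 0, matching y values: 0 (1 points).
  x = 1: rhs = 0, matching y values: 0 (1 points).
  x = 2: rhs = 6, matching y values: none (0 points).
  x = 3: rhs = 3, matching y values: none (0 points).
  x = 4: rhs = 4, matching y values: 2, 5 (2 points).
  x = 5: rhs = 1, matching y values: 1, 6 (2 points).
  x = 6: rhs = 0, matching y values: 0 (1 points).
Total affine count: 7.
Full point count |E(F_7)| = 7 + 1 = 8.
Hasse bound: |8 − (7+1)| = |0| = 0 ≤ 2√7 ≈ 5.2915 ✓.
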